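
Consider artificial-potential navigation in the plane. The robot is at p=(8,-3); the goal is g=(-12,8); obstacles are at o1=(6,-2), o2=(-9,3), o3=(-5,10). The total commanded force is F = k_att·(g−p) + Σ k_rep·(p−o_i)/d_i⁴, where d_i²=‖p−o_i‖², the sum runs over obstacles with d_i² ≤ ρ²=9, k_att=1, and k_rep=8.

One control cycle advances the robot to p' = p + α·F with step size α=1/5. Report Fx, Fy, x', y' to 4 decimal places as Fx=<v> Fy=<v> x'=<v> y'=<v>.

Fx=-19.3600 Fy=10.6800 x'=4.1280 y'=-0.8640

F_att = 1·(g−p) = 1·(-20,11) = (-20.0000,11.0000)
o1: d²=5 ≤ ρ²=9; F_rep = 8·(2,-1)/5² = (0.6400,-0.3200)
o2: d²=325 > ρ²=9 → inactive
o3: d²=338 > ρ²=9 → inactive
F = F_att + ΣF_rep = (-19.3600,10.6800)
p' = p + 1/5·F = (4.1280,-0.8640)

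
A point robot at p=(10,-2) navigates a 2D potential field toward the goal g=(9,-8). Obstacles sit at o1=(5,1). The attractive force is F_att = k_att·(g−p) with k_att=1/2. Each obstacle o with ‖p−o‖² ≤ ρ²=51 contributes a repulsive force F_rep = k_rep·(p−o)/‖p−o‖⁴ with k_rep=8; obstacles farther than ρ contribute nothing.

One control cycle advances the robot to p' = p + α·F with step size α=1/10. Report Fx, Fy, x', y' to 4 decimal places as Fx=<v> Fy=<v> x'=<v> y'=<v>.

F_att = 1/2·(g−p) = 1/2·(-1,-6) = (-0.5000,-3.0000)
o1: d²=34 ≤ ρ²=51; F_rep = 8·(5,-3)/34² = (0.0346,-0.0208)
F = F_att + ΣF_rep = (-0.4654,-3.0208)
p' = p + 1/10·F = (9.9535,-2.3021)

Fx=-0.4654 Fy=-3.0208 x'=9.9535 y'=-2.3021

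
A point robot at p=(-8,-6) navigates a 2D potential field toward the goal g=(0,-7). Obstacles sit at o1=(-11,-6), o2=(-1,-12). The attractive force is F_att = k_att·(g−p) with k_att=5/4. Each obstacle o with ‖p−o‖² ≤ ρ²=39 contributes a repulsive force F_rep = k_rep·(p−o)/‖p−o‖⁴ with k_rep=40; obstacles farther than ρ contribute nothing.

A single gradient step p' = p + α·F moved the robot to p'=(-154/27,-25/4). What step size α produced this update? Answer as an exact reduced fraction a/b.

F_att = 5/4·(g−p) = 5/4·(8,-1) = (10.0000,-1.2500)
o1: d²=9 ≤ ρ²=39; F_rep = 40·(3,0)/9² = (1.4815,0.0000)
o2: d²=85 > ρ²=39 → inactive
F = F_att + ΣF_rep = (11.4815,-1.2500)
Δp = p'−p = (2.2963,-0.2500); α = Δx/Fx = (62/27) / (310/27) = 1/5
check: Δy/Fy = (-1/4) / (-5/4) = 1/5 ✓

α = 1/5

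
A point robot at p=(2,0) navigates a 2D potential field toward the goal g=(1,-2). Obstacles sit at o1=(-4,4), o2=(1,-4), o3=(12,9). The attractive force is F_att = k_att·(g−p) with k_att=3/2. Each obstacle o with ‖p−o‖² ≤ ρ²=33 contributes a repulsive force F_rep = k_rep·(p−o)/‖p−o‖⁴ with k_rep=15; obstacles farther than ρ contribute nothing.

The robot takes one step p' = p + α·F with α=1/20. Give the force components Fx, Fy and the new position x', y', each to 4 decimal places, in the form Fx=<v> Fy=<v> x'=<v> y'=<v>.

Fx=-1.4481 Fy=-2.7924 x'=1.9276 y'=-0.1396

F_att = 3/2·(g−p) = 3/2·(-1,-2) = (-1.5000,-3.0000)
o1: d²=52 > ρ²=33 → inactive
o2: d²=17 ≤ ρ²=33; F_rep = 15·(1,4)/17² = (0.0519,0.2076)
o3: d²=181 > ρ²=33 → inactive
F = F_att + ΣF_rep = (-1.4481,-2.7924)
p' = p + 1/20·F = (1.9276,-0.1396)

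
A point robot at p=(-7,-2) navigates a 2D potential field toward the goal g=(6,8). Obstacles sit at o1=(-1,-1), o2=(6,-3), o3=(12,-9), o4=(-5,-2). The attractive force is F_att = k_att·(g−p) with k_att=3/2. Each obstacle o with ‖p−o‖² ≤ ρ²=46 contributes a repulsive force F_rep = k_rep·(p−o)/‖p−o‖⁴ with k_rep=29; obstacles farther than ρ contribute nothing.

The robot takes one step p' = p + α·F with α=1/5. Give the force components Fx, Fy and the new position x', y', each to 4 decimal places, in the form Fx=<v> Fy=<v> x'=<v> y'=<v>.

F_att = 3/2·(g−p) = 3/2·(13,10) = (19.5000,15.0000)
o1: d²=37 ≤ ρ²=46; F_rep = 29·(-6,-1)/37² = (-0.1271,-0.0212)
o2: d²=170 > ρ²=46 → inactive
o3: d²=410 > ρ²=46 → inactive
o4: d²=4 ≤ ρ²=46; F_rep = 29·(-2,0)/4² = (-3.6250,0.0000)
F = F_att + ΣF_rep = (15.7479,14.9788)
p' = p + 1/5·F = (-3.8504,0.9958)

Fx=15.7479 Fy=14.9788 x'=-3.8504 y'=0.9958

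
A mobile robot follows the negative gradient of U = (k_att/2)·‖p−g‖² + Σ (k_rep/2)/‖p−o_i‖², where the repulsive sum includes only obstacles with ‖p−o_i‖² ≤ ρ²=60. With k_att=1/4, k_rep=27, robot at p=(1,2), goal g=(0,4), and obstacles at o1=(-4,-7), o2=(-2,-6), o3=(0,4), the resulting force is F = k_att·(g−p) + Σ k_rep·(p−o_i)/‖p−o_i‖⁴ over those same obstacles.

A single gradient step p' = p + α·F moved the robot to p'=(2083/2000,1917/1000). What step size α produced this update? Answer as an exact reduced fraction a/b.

F_att = 1/4·(g−p) = 1/4·(-1,2) = (-0.2500,0.5000)
o1: d²=106 > ρ²=60 → inactive
o2: d²=73 > ρ²=60 → inactive
o3: d²=5 ≤ ρ²=60; F_rep = 27·(1,-2)/5² = (1.0800,-2.1600)
F = F_att + ΣF_rep = (0.8300,-1.6600)
Δp = p'−p = (0.0415,-0.0830); α = Δx/Fx = (83/2000) / (83/100) = 1/20
check: Δy/Fy = (-83/1000) / (-83/50) = 1/20 ✓

α = 1/20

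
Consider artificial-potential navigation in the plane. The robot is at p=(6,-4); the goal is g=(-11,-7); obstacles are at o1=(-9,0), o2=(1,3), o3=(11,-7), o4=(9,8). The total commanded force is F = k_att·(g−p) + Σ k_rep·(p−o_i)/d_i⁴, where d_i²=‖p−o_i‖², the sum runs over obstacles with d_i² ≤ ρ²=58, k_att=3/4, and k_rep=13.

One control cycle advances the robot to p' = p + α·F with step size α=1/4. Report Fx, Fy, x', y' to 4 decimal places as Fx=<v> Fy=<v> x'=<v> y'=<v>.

Fx=-12.8062 Fy=-2.2163 x'=2.7984 y'=-4.5541

F_att = 3/4·(g−p) = 3/4·(-17,-3) = (-12.7500,-2.2500)
o1: d²=241 > ρ²=58 → inactive
o2: d²=74 > ρ²=58 → inactive
o3: d²=34 ≤ ρ²=58; F_rep = 13·(-5,3)/34² = (-0.0562,0.0337)
o4: d²=153 > ρ²=58 → inactive
F = F_att + ΣF_rep = (-12.8062,-2.2163)
p' = p + 1/4·F = (2.7984,-4.5541)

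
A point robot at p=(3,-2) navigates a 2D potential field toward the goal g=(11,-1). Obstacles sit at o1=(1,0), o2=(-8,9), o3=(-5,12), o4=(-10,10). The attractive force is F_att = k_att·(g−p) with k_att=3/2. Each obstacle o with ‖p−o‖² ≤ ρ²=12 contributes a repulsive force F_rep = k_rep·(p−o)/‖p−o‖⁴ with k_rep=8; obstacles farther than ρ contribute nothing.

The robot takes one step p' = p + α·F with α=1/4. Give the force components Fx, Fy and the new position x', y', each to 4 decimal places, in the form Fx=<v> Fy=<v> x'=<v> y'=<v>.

Fx=12.2500 Fy=1.2500 x'=6.0625 y'=-1.6875

F_att = 3/2·(g−p) = 3/2·(8,1) = (12.0000,1.5000)
o1: d²=8 ≤ ρ²=12; F_rep = 8·(2,-2)/8² = (0.2500,-0.2500)
o2: d²=242 > ρ²=12 → inactive
o3: d²=260 > ρ²=12 → inactive
o4: d²=313 > ρ²=12 → inactive
F = F_att + ΣF_rep = (12.2500,1.2500)
p' = p + 1/4·F = (6.0625,-1.6875)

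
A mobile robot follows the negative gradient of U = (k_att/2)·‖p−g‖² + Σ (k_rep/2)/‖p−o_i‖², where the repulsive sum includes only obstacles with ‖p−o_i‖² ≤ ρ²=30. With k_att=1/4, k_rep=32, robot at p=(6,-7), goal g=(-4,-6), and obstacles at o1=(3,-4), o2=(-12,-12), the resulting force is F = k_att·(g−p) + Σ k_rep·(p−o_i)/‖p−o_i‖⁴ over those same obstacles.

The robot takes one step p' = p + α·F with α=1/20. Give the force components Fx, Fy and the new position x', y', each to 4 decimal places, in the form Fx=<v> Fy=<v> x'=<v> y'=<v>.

F_att = 1/4·(g−p) = 1/4·(-10,1) = (-2.5000,0.2500)
o1: d²=18 ≤ ρ²=30; F_rep = 32·(3,-3)/18² = (0.2963,-0.2963)
o2: d²=349 > ρ²=30 → inactive
F = F_att + ΣF_rep = (-2.2037,-0.0463)
p' = p + 1/20·F = (5.8898,-7.0023)

Fx=-2.2037 Fy=-0.0463 x'=5.8898 y'=-7.0023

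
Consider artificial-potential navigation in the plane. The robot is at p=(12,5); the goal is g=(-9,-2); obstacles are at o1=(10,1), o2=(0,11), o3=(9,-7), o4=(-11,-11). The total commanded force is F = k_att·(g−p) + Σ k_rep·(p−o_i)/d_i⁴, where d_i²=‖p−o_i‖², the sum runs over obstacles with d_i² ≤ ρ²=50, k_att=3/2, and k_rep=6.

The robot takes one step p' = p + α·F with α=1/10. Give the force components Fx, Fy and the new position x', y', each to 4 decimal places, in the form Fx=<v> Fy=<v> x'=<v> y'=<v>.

F_att = 3/2·(g−p) = 3/2·(-21,-7) = (-31.5000,-10.5000)
o1: d²=20 ≤ ρ²=50; F_rep = 6·(2,4)/20² = (0.0300,0.0600)
o2: d²=180 > ρ²=50 → inactive
o3: d²=153 > ρ²=50 → inactive
o4: d²=785 > ρ²=50 → inactive
F = F_att + ΣF_rep = (-31.4700,-10.4400)
p' = p + 1/10·F = (8.8530,3.9560)

Fx=-31.4700 Fy=-10.4400 x'=8.8530 y'=3.9560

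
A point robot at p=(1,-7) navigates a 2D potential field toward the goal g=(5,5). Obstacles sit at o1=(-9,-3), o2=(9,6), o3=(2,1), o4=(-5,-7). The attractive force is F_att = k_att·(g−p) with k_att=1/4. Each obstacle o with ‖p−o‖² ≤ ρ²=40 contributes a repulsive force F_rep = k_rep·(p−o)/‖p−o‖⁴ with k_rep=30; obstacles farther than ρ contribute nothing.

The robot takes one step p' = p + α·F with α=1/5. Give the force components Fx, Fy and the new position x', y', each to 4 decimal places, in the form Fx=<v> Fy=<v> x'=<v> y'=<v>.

Fx=1.1389 Fy=3.0000 x'=1.2278 y'=-6.4000

F_att = 1/4·(g−p) = 1/4·(4,12) = (1.0000,3.0000)
o1: d²=116 > ρ²=40 → inactive
o2: d²=233 > ρ²=40 → inactive
o3: d²=65 > ρ²=40 → inactive
o4: d²=36 ≤ ρ²=40; F_rep = 30·(6,0)/36² = (0.1389,0.0000)
F = F_att + ΣF_rep = (1.1389,3.0000)
p' = p + 1/5·F = (1.2278,-6.4000)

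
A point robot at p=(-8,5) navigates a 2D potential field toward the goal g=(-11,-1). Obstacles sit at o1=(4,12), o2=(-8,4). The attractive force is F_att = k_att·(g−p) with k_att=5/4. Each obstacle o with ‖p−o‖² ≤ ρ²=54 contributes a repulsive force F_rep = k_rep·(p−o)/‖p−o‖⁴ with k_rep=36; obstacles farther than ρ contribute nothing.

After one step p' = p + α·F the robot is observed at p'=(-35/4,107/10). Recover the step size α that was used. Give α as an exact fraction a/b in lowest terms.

α = 1/5

F_att = 5/4·(g−p) = 5/4·(-3,-6) = (-3.7500,-7.5000)
o1: d²=193 > ρ²=54 → inactive
o2: d²=1 ≤ ρ²=54; F_rep = 36·(0,1)/1² = (0.0000,36.0000)
F = F_att + ΣF_rep = (-3.7500,28.5000)
Δp = p'−p = (-0.7500,5.7000); α = Δx/Fx = (-3/4) / (-15/4) = 1/5
check: Δy/Fy = (57/10) / (57/2) = 1/5 ✓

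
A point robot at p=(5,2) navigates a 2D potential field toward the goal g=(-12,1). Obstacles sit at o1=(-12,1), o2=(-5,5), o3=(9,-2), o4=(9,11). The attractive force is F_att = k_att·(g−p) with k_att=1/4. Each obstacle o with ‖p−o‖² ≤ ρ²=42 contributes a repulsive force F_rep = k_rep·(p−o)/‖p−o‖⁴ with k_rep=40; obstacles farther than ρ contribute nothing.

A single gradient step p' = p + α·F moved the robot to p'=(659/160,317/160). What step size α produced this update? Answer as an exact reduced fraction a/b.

F_att = 1/4·(g−p) = 1/4·(-17,-1) = (-4.2500,-0.2500)
o1: d²=290 > ρ²=42 → inactive
o2: d²=109 > ρ²=42 → inactive
o3: d²=32 ≤ ρ²=42; F_rep = 40·(-4,4)/32² = (-0.1562,0.1562)
o4: d²=97 > ρ²=42 → inactive
F = F_att + ΣF_rep = (-4.4062,-0.0938)
Δp = p'−p = (-0.8812,-0.0187); α = Δx/Fx = (-141/160) / (-141/32) = 1/5
check: Δy/Fy = (-3/160) / (-3/32) = 1/5 ✓

α = 1/5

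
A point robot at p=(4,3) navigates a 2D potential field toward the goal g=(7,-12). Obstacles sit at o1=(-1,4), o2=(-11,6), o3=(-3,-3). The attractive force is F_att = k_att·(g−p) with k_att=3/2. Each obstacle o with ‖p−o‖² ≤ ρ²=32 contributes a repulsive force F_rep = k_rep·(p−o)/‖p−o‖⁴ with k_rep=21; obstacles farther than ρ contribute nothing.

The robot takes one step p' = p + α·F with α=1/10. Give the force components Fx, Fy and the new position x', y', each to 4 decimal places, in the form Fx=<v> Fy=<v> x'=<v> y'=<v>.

Fx=4.6553 Fy=-22.5311 x'=4.4655 y'=0.7469

F_att = 3/2·(g−p) = 3/2·(3,-15) = (4.5000,-22.5000)
o1: d²=26 ≤ ρ²=32; F_rep = 21·(5,-1)/26² = (0.1553,-0.0311)
o2: d²=234 > ρ²=32 → inactive
o3: d²=85 > ρ²=32 → inactive
F = F_att + ΣF_rep = (4.6553,-22.5311)
p' = p + 1/10·F = (4.4655,0.7469)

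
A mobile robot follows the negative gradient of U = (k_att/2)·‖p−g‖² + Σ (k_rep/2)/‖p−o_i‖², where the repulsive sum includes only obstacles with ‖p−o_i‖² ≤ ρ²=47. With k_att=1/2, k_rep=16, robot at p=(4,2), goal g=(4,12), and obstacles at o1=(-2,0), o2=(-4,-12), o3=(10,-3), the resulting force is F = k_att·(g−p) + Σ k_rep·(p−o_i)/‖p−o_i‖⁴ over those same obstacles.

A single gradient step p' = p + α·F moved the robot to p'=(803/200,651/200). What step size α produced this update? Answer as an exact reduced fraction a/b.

α = 1/4

F_att = 1/2·(g−p) = 1/2·(0,10) = (0.0000,5.0000)
o1: d²=40 ≤ ρ²=47; F_rep = 16·(6,2)/40² = (0.0600,0.0200)
o2: d²=260 > ρ²=47 → inactive
o3: d²=61 > ρ²=47 → inactive
F = F_att + ΣF_rep = (0.0600,5.0200)
Δp = p'−p = (0.0150,1.2550); α = Δx/Fx = (3/200) / (3/50) = 1/4
check: Δy/Fy = (251/200) / (251/50) = 1/4 ✓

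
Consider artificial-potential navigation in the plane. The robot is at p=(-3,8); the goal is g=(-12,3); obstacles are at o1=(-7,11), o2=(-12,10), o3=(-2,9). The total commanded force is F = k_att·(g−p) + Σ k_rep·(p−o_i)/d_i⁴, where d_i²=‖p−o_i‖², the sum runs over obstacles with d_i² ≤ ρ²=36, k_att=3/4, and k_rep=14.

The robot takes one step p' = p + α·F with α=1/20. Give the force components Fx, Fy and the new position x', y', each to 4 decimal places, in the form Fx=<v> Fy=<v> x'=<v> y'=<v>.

F_att = 3/4·(g−p) = 3/4·(-9,-5) = (-6.7500,-3.7500)
o1: d²=25 ≤ ρ²=36; F_rep = 14·(4,-3)/25² = (0.0896,-0.0672)
o2: d²=85 > ρ²=36 → inactive
o3: d²=2 ≤ ρ²=36; F_rep = 14·(-1,-1)/2² = (-3.5000,-3.5000)
F = F_att + ΣF_rep = (-10.1604,-7.3172)
p' = p + 1/20·F = (-3.5080,7.6341)

Fx=-10.1604 Fy=-7.3172 x'=-3.5080 y'=7.6341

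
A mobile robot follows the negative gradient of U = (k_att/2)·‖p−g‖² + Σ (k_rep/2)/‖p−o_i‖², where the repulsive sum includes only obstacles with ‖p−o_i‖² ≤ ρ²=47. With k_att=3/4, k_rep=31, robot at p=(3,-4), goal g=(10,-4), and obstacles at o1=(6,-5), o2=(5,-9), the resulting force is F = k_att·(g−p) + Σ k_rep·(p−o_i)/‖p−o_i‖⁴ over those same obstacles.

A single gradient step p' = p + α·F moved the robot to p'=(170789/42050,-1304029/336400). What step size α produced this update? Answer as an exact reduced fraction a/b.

α = 1/4

F_att = 3/4·(g−p) = 3/4·(7,0) = (5.2500,0.0000)
o1: d²=10 ≤ ρ²=47; F_rep = 31·(-3,1)/10² = (-0.9300,0.3100)
o2: d²=29 ≤ ρ²=47; F_rep = 31·(-2,5)/29² = (-0.0737,0.1843)
F = F_att + ΣF_rep = (4.2463,0.4943)
Δp = p'−p = (1.0616,0.1236); α = Δx/Fx = (44639/42050) / (89278/21025) = 1/4
check: Δy/Fy = (41571/336400) / (41571/84100) = 1/4 ✓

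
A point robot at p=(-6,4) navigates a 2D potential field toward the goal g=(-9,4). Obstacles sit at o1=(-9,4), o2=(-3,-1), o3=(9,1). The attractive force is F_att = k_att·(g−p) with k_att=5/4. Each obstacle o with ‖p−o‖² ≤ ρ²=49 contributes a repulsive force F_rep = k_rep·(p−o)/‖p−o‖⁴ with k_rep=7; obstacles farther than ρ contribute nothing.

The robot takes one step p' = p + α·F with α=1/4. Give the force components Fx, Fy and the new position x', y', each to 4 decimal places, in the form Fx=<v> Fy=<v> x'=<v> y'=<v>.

Fx=-3.5089 Fy=0.0303 x'=-6.8772 y'=4.0076

F_att = 5/4·(g−p) = 5/4·(-3,0) = (-3.7500,0.0000)
o1: d²=9 ≤ ρ²=49; F_rep = 7·(3,0)/9² = (0.2593,0.0000)
o2: d²=34 ≤ ρ²=49; F_rep = 7·(-3,5)/34² = (-0.0182,0.0303)
o3: d²=234 > ρ²=49 → inactive
F = F_att + ΣF_rep = (-3.5089,0.0303)
p' = p + 1/4·F = (-6.8772,4.0076)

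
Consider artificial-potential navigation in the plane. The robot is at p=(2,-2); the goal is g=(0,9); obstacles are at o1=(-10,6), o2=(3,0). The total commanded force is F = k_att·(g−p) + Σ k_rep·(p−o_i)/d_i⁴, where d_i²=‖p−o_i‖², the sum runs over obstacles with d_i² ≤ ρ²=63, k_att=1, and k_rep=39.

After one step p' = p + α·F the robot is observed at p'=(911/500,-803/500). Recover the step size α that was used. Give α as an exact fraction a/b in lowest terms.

F_att = 1·(g−p) = 1·(-2,11) = (-2.0000,11.0000)
o1: d²=208 > ρ²=63 → inactive
o2: d²=5 ≤ ρ²=63; F_rep = 39·(-1,-2)/5² = (-1.5600,-3.1200)
F = F_att + ΣF_rep = (-3.5600,7.8800)
Δp = p'−p = (-0.1780,0.3940); α = Δx/Fx = (-89/500) / (-89/25) = 1/20
check: Δy/Fy = (197/500) / (197/25) = 1/20 ✓

α = 1/20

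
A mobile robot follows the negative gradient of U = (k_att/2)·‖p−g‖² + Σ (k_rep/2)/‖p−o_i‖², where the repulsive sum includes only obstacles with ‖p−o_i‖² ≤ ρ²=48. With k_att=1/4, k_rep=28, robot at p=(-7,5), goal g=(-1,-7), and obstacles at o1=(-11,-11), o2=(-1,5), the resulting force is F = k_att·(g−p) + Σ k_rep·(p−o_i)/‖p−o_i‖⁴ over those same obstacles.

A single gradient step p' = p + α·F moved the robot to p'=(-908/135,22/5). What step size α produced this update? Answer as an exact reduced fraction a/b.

α = 1/5

F_att = 1/4·(g−p) = 1/4·(6,-12) = (1.5000,-3.0000)
o1: d²=272 > ρ²=48 → inactive
o2: d²=36 ≤ ρ²=48; F_rep = 28·(-6,0)/36² = (-0.1296,0.0000)
F = F_att + ΣF_rep = (1.3704,-3.0000)
Δp = p'−p = (0.2741,-0.6000); α = Δx/Fx = (37/135) / (37/27) = 1/5
check: Δy/Fy = (-3/5) / (-3) = 1/5 ✓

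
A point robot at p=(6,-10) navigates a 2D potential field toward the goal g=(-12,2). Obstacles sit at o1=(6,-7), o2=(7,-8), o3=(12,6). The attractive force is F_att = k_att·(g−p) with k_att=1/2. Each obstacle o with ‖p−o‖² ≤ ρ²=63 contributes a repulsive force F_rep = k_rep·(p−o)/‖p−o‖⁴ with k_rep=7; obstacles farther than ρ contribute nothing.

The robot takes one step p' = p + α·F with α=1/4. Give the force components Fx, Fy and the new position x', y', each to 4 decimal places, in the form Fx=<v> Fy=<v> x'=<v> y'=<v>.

Fx=-9.2800 Fy=5.1807 x'=3.6800 y'=-8.7048

F_att = 1/2·(g−p) = 1/2·(-18,12) = (-9.0000,6.0000)
o1: d²=9 ≤ ρ²=63; F_rep = 7·(0,-3)/9² = (0.0000,-0.2593)
o2: d²=5 ≤ ρ²=63; F_rep = 7·(-1,-2)/5² = (-0.2800,-0.5600)
o3: d²=292 > ρ²=63 → inactive
F = F_att + ΣF_rep = (-9.2800,5.1807)
p' = p + 1/4·F = (3.6800,-8.7048)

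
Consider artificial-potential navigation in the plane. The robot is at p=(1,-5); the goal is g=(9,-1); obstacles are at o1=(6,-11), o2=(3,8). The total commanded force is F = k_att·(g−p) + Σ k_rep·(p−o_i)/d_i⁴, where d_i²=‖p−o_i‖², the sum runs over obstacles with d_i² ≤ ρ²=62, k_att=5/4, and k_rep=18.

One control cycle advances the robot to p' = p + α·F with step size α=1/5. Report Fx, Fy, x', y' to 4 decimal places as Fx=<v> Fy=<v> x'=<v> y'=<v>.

Fx=9.9758 Fy=5.0290 x'=2.9952 y'=-3.9942

F_att = 5/4·(g−p) = 5/4·(8,4) = (10.0000,5.0000)
o1: d²=61 ≤ ρ²=62; F_rep = 18·(-5,6)/61² = (-0.0242,0.0290)
o2: d²=173 > ρ²=62 → inactive
F = F_att + ΣF_rep = (9.9758,5.0290)
p' = p + 1/5·F = (2.9952,-3.9942)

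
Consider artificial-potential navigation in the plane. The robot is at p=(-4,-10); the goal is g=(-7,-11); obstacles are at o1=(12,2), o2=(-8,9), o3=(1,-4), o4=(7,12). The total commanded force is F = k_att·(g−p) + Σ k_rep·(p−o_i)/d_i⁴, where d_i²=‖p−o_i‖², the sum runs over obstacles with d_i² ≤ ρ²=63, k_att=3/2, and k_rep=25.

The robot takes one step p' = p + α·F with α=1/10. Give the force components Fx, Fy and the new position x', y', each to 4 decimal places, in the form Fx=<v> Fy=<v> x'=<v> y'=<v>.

F_att = 3/2·(g−p) = 3/2·(-3,-1) = (-4.5000,-1.5000)
o1: d²=400 > ρ²=63 → inactive
o2: d²=377 > ρ²=63 → inactive
o3: d²=61 ≤ ρ²=63; F_rep = 25·(-5,-6)/61² = (-0.0336,-0.0403)
o4: d²=605 > ρ²=63 → inactive
F = F_att + ΣF_rep = (-4.5336,-1.5403)
p' = p + 1/10·F = (-4.4534,-10.1540)

Fx=-4.5336 Fy=-1.5403 x'=-4.4534 y'=-10.1540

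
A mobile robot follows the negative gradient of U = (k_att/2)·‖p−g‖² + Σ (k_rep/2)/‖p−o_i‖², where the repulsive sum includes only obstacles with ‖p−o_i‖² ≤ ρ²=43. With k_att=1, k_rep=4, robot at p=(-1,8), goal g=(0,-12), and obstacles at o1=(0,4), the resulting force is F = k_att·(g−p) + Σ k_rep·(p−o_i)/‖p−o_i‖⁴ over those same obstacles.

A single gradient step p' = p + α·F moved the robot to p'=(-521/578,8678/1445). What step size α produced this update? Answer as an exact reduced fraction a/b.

F_att = 1·(g−p) = 1·(1,-20) = (1.0000,-20.0000)
o1: d²=17 ≤ ρ²=43; F_rep = 4·(-1,4)/17² = (-0.0138,0.0554)
F = F_att + ΣF_rep = (0.9862,-19.9446)
Δp = p'−p = (0.0986,-1.9945); α = Δx/Fx = (57/578) / (285/289) = 1/10
check: Δy/Fy = (-2882/1445) / (-5764/289) = 1/10 ✓

α = 1/10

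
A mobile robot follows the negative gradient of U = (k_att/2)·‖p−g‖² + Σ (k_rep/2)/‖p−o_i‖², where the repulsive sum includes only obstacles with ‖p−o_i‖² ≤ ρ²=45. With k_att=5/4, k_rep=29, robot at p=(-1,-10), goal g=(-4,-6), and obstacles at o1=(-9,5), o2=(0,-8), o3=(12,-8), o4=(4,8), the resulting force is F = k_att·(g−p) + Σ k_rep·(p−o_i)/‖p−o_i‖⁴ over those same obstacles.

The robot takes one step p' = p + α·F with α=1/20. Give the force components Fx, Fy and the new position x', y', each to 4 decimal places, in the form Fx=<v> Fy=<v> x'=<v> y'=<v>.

F_att = 5/4·(g−p) = 5/4·(-3,4) = (-3.7500,5.0000)
o1: d²=289 > ρ²=45 → inactive
o2: d²=5 ≤ ρ²=45; F_rep = 29·(-1,-2)/5² = (-1.1600,-2.3200)
o3: d²=173 > ρ²=45 → inactive
o4: d²=349 > ρ²=45 → inactive
F = F_att + ΣF_rep = (-4.9100,2.6800)
p' = p + 1/20·F = (-1.2455,-9.8660)

Fx=-4.9100 Fy=2.6800 x'=-1.2455 y'=-9.8660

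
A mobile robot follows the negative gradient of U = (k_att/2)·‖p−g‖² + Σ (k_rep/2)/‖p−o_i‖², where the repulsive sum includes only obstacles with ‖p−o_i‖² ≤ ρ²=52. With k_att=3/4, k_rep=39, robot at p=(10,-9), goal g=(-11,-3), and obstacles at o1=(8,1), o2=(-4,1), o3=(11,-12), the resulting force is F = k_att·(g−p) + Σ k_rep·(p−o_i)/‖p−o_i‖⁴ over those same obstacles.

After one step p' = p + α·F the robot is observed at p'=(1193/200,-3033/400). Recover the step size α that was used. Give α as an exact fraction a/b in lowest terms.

F_att = 3/4·(g−p) = 3/4·(-21,6) = (-15.7500,4.5000)
o1: d²=104 > ρ²=52 → inactive
o2: d²=296 > ρ²=52 → inactive
o3: d²=10 ≤ ρ²=52; F_rep = 39·(-1,3)/10² = (-0.3900,1.1700)
F = F_att + ΣF_rep = (-16.1400,5.6700)
Δp = p'−p = (-4.0350,1.4175); α = Δx/Fx = (-807/200) / (-807/50) = 1/4
check: Δy/Fy = (567/400) / (567/100) = 1/4 ✓

α = 1/4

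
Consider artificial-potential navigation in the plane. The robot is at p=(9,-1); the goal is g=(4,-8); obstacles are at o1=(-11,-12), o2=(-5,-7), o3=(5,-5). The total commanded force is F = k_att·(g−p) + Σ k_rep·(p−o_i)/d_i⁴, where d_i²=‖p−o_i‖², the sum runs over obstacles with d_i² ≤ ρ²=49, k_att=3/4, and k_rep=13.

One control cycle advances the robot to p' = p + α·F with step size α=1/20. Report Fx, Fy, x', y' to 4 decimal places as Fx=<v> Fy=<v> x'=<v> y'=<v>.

F_att = 3/4·(g−p) = 3/4·(-5,-7) = (-3.7500,-5.2500)
o1: d²=521 > ρ²=49 → inactive
o2: d²=232 > ρ²=49 → inactive
o3: d²=32 ≤ ρ²=49; F_rep = 13·(4,4)/32² = (0.0508,0.0508)
F = F_att + ΣF_rep = (-3.6992,-5.1992)
p' = p + 1/20·F = (8.8150,-1.2600)

Fx=-3.6992 Fy=-5.1992 x'=8.8150 y'=-1.2600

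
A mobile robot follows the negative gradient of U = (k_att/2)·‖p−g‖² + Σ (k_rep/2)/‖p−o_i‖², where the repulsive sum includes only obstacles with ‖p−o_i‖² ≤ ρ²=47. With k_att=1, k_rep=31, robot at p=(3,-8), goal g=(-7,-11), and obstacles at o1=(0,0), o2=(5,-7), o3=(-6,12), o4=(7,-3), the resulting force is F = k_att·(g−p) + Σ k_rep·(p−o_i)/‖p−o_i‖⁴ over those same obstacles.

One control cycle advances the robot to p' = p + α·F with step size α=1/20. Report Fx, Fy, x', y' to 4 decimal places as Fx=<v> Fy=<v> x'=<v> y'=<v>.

Fx=-12.5538 Fy=-4.3322 x'=2.3723 y'=-8.2166

F_att = 1·(g−p) = 1·(-10,-3) = (-10.0000,-3.0000)
o1: d²=73 > ρ²=47 → inactive
o2: d²=5 ≤ ρ²=47; F_rep = 31·(-2,-1)/5² = (-2.4800,-1.2400)
o3: d²=481 > ρ²=47 → inactive
o4: d²=41 ≤ ρ²=47; F_rep = 31·(-4,-5)/41² = (-0.0738,-0.0922)
F = F_att + ΣF_rep = (-12.5538,-4.3322)
p' = p + 1/20·F = (2.3723,-8.2166)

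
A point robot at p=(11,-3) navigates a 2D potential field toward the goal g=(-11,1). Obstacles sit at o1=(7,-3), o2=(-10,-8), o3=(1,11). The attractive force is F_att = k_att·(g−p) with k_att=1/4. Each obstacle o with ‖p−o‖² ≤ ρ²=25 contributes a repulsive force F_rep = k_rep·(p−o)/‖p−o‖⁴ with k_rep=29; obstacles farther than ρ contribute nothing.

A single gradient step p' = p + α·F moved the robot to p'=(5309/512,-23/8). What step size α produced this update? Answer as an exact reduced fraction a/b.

F_att = 1/4·(g−p) = 1/4·(-22,4) = (-5.5000,1.0000)
o1: d²=16 ≤ ρ²=25; F_rep = 29·(4,0)/16² = (0.4531,0.0000)
o2: d²=466 > ρ²=25 → inactive
o3: d²=296 > ρ²=25 → inactive
F = F_att + ΣF_rep = (-5.0469,1.0000)
Δp = p'−p = (-0.6309,0.1250); α = Δx/Fx = (-323/512) / (-323/64) = 1/8
check: Δy/Fy = (1/8) / (1) = 1/8 ✓

α = 1/8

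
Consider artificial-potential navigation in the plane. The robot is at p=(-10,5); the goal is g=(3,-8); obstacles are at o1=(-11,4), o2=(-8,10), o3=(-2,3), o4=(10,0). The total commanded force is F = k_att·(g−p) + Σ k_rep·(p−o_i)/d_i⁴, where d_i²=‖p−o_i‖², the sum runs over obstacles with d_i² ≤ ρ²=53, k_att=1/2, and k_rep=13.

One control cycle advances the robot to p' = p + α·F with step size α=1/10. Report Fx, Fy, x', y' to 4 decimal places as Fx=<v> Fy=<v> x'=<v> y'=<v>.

F_att = 1/2·(g−p) = 1/2·(13,-13) = (6.5000,-6.5000)
o1: d²=2 ≤ ρ²=53; F_rep = 13·(1,1)/2² = (3.2500,3.2500)
o2: d²=29 ≤ ρ²=53; F_rep = 13·(-2,-5)/29² = (-0.0309,-0.0773)
o3: d²=68 > ρ²=53 → inactive
o4: d²=425 > ρ²=53 → inactive
F = F_att + ΣF_rep = (9.7191,-3.3273)
p' = p + 1/10·F = (-9.0281,4.6673)

Fx=9.7191 Fy=-3.3273 x'=-9.0281 y'=4.6673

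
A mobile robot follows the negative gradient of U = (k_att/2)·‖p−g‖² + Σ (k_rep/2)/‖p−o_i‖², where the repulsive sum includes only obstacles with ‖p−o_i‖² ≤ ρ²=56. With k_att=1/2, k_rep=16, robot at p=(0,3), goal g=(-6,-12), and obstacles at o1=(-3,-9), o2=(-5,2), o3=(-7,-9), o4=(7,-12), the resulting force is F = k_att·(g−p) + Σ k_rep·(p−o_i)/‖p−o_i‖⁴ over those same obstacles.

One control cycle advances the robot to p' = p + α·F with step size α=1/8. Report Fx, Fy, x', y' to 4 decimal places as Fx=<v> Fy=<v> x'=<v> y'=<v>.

Fx=-2.8817 Fy=-7.4763 x'=-0.3602 y'=2.0655

F_att = 1/2·(g−p) = 1/2·(-6,-15) = (-3.0000,-7.5000)
o1: d²=153 > ρ²=56 → inactive
o2: d²=26 ≤ ρ²=56; F_rep = 16·(5,1)/26² = (0.1183,0.0237)
o3: d²=193 > ρ²=56 → inactive
o4: d²=274 > ρ²=56 → inactive
F = F_att + ΣF_rep = (-2.8817,-7.4763)
p' = p + 1/8·F = (-0.3602,2.0655)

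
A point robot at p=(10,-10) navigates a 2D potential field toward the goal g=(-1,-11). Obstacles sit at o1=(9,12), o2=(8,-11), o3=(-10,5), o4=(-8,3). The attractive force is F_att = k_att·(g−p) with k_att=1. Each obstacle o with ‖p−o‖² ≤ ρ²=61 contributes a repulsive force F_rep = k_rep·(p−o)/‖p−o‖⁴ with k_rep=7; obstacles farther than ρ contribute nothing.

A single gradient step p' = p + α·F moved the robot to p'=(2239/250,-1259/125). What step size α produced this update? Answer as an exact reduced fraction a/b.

F_att = 1·(g−p) = 1·(-11,-1) = (-11.0000,-1.0000)
o1: d²=485 > ρ²=61 → inactive
o2: d²=5 ≤ ρ²=61; F_rep = 7·(2,1)/5² = (0.5600,0.2800)
o3: d²=625 > ρ²=61 → inactive
o4: d²=493 > ρ²=61 → inactive
F = F_att + ΣF_rep = (-10.4400,-0.7200)
Δp = p'−p = (-1.0440,-0.0720); α = Δx/Fx = (-261/250) / (-261/25) = 1/10
check: Δy/Fy = (-9/125) / (-18/25) = 1/10 ✓

α = 1/10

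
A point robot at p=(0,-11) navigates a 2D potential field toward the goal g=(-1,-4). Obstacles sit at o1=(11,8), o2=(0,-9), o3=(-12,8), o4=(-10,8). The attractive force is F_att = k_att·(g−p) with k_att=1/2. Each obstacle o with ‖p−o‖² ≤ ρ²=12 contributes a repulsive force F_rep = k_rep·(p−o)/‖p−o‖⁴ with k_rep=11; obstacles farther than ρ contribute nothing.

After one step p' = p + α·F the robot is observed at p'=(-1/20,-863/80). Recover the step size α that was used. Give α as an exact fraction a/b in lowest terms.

α = 1/10

F_att = 1/2·(g−p) = 1/2·(-1,7) = (-0.5000,3.5000)
o1: d²=482 > ρ²=12 → inactive
o2: d²=4 ≤ ρ²=12; F_rep = 11·(0,-2)/4² = (0.0000,-1.3750)
o3: d²=505 > ρ²=12 → inactive
o4: d²=461 > ρ²=12 → inactive
F = F_att + ΣF_rep = (-0.5000,2.1250)
Δp = p'−p = (-0.0500,0.2125); α = Δx/Fx = (-1/20) / (-1/2) = 1/10
check: Δy/Fy = (17/80) / (17/8) = 1/10 ✓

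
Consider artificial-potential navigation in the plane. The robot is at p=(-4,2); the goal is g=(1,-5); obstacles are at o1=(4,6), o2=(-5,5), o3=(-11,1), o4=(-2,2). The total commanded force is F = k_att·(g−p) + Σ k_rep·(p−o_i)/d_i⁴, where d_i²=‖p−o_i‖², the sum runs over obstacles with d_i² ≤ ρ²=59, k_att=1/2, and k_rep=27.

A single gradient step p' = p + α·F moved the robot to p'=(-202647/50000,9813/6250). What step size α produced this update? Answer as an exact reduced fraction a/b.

F_att = 1/2·(g−p) = 1/2·(5,-7) = (2.5000,-3.5000)
o1: d²=80 > ρ²=59 → inactive
o2: d²=10 ≤ ρ²=59; F_rep = 27·(1,-3)/10² = (0.2700,-0.8100)
o3: d²=50 ≤ ρ²=59; F_rep = 27·(7,1)/50² = (0.0756,0.0108)
o4: d²=4 ≤ ρ²=59; F_rep = 27·(-2,0)/4² = (-3.3750,0.0000)
F = F_att + ΣF_rep = (-0.5294,-4.2992)
Δp = p'−p = (-0.0529,-0.4299); α = Δx/Fx = (-2647/50000) / (-2647/5000) = 1/10
check: Δy/Fy = (-2687/6250) / (-2687/625) = 1/10 ✓

α = 1/10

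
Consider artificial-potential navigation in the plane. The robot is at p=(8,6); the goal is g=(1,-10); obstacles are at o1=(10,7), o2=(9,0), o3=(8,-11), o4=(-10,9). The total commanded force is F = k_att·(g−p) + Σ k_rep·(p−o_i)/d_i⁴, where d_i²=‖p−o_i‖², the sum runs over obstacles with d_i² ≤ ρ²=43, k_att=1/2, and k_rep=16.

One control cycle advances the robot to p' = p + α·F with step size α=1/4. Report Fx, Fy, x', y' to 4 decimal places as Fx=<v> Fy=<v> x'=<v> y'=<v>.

F_att = 1/2·(g−p) = 1/2·(-7,-16) = (-3.5000,-8.0000)
o1: d²=5 ≤ ρ²=43; F_rep = 16·(-2,-1)/5² = (-1.2800,-0.6400)
o2: d²=37 ≤ ρ²=43; F_rep = 16·(-1,6)/37² = (-0.0117,0.0701)
o3: d²=289 > ρ²=43 → inactive
o4: d²=333 > ρ²=43 → inactive
F = F_att + ΣF_rep = (-4.7917,-8.5699)
p' = p + 1/4·F = (6.8021,3.8575)

Fx=-4.7917 Fy=-8.5699 x'=6.8021 y'=3.8575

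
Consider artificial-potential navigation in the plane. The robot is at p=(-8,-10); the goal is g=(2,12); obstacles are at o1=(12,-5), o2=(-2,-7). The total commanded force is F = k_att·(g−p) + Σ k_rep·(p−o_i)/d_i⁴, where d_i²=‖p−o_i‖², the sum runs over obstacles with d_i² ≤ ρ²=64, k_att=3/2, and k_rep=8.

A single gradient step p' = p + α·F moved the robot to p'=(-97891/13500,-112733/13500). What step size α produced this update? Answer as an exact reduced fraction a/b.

F_att = 3/2·(g−p) = 3/2·(10,22) = (15.0000,33.0000)
o1: d²=425 > ρ²=64 → inactive
o2: d²=45 ≤ ρ²=64; F_rep = 8·(-6,-3)/45² = (-0.0237,-0.0119)
F = F_att + ΣF_rep = (14.9763,32.9881)
Δp = p'−p = (0.7488,1.6494); α = Δx/Fx = (10109/13500) / (10109/675) = 1/20
check: Δy/Fy = (22267/13500) / (22267/675) = 1/20 ✓

α = 1/20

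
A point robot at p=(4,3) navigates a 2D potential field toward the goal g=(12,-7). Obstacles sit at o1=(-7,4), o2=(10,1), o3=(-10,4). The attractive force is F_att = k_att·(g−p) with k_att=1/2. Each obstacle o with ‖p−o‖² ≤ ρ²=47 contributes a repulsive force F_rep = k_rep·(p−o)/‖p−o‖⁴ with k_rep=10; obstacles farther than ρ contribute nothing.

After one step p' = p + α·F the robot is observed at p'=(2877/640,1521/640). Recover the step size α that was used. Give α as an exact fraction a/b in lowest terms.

α = 1/8

F_att = 1/2·(g−p) = 1/2·(8,-10) = (4.0000,-5.0000)
o1: d²=122 > ρ²=47 → inactive
o2: d²=40 ≤ ρ²=47; F_rep = 10·(-6,2)/40² = (-0.0375,0.0125)
o3: d²=197 > ρ²=47 → inactive
F = F_att + ΣF_rep = (3.9625,-4.9875)
Δp = p'−p = (0.4953,-0.6234); α = Δx/Fx = (317/640) / (317/80) = 1/8
check: Δy/Fy = (-399/640) / (-399/80) = 1/8 ✓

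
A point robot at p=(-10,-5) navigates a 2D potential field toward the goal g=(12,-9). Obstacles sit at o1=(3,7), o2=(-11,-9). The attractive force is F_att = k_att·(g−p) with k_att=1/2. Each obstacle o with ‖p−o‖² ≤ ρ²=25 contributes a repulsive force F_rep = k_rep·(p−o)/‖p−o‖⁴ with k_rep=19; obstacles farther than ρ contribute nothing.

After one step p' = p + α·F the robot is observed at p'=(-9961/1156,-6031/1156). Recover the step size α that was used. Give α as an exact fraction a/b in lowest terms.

F_att = 1/2·(g−p) = 1/2·(22,-4) = (11.0000,-2.0000)
o1: d²=313 > ρ²=25 → inactive
o2: d²=17 ≤ ρ²=25; F_rep = 19·(1,4)/17² = (0.0657,0.2630)
F = F_att + ΣF_rep = (11.0657,-1.7370)
Δp = p'−p = (1.3832,-0.2171); α = Δx/Fx = (1599/1156) / (3198/289) = 1/8
check: Δy/Fy = (-251/1156) / (-502/289) = 1/8 ✓

α = 1/8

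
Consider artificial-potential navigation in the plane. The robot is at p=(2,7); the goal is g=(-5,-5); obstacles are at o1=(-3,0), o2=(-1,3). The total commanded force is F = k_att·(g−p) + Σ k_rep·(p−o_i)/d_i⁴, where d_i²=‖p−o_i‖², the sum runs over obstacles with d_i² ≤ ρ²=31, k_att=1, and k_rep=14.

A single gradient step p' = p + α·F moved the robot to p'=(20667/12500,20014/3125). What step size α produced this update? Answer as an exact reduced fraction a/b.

F_att = 1·(g−p) = 1·(-7,-12) = (-7.0000,-12.0000)
o1: d²=74 > ρ²=31 → inactive
o2: d²=25 ≤ ρ²=31; F_rep = 14·(3,4)/25² = (0.0672,0.0896)
F = F_att + ΣF_rep = (-6.9328,-11.9104)
Δp = p'−p = (-0.3466,-0.5955); α = Δx/Fx = (-4333/12500) / (-4333/625) = 1/20
check: Δy/Fy = (-1861/3125) / (-7444/625) = 1/20 ✓

α = 1/20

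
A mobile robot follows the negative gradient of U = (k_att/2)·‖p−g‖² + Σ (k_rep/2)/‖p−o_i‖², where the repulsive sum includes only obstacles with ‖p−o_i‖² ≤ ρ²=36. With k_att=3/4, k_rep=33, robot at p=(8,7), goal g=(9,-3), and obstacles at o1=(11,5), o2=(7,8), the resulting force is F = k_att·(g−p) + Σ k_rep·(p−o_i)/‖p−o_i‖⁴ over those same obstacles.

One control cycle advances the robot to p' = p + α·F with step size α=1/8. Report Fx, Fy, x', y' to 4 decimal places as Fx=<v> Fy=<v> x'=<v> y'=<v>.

F_att = 3/4·(g−p) = 3/4·(1,-10) = (0.7500,-7.5000)
o1: d²=13 ≤ ρ²=36; F_rep = 33·(-3,2)/13² = (-0.5858,0.3905)
o2: d²=2 ≤ ρ²=36; F_rep = 33·(1,-1)/2² = (8.2500,-8.2500)
F = F_att + ΣF_rep = (8.4142,-15.3595)
p' = p + 1/8·F = (9.0518,5.0801)

Fx=8.4142 Fy=-15.3595 x'=9.0518 y'=5.0801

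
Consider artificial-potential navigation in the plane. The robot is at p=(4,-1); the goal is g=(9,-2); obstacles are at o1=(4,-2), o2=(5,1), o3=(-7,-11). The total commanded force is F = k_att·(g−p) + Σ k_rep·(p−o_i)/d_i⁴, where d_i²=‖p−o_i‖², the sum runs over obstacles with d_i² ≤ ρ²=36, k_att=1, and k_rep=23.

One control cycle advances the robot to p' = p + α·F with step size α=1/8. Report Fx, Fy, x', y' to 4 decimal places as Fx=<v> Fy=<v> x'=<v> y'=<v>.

F_att = 1·(g−p) = 1·(5,-1) = (5.0000,-1.0000)
o1: d²=1 ≤ ρ²=36; F_rep = 23·(0,1)/1² = (0.0000,23.0000)
o2: d²=5 ≤ ρ²=36; F_rep = 23·(-1,-2)/5² = (-0.9200,-1.8400)
o3: d²=221 > ρ²=36 → inactive
F = F_att + ΣF_rep = (4.0800,20.1600)
p' = p + 1/8·F = (4.5100,1.5200)

Fx=4.0800 Fy=20.1600 x'=4.5100 y'=1.5200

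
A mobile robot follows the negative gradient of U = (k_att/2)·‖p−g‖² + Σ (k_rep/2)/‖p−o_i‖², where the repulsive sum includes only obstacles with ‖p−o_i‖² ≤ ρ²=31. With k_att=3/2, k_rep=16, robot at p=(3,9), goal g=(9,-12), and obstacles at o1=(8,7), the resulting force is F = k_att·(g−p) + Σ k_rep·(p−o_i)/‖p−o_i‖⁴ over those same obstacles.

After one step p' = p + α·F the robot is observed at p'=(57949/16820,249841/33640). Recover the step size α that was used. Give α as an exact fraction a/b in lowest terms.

F_att = 3/2·(g−p) = 3/2·(6,-21) = (9.0000,-31.5000)
o1: d²=29 ≤ ρ²=31; F_rep = 16·(-5,2)/29² = (-0.0951,0.0380)
F = F_att + ΣF_rep = (8.9049,-31.4620)
Δp = p'−p = (0.4452,-1.5731); α = Δx/Fx = (7489/16820) / (7489/841) = 1/20
check: Δy/Fy = (-52919/33640) / (-52919/1682) = 1/20 ✓

α = 1/20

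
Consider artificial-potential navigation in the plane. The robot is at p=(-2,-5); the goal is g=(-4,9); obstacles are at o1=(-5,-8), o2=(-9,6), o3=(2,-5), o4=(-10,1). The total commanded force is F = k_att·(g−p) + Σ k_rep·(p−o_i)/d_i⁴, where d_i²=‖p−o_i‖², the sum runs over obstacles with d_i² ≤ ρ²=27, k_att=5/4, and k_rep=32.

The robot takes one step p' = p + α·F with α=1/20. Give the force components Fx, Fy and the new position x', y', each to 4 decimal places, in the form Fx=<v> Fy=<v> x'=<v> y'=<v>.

F_att = 5/4·(g−p) = 5/4·(-2,14) = (-2.5000,17.5000)
o1: d²=18 ≤ ρ²=27; F_rep = 32·(3,3)/18² = (0.2963,0.2963)
o2: d²=170 > ρ²=27 → inactive
o3: d²=16 ≤ ρ²=27; F_rep = 32·(-4,0)/16² = (-0.5000,0.0000)
o4: d²=100 > ρ²=27 → inactive
F = F_att + ΣF_rep = (-2.7037,17.7963)
p' = p + 1/20·F = (-2.1352,-4.1102)

Fx=-2.7037 Fy=17.7963 x'=-2.1352 y'=-4.1102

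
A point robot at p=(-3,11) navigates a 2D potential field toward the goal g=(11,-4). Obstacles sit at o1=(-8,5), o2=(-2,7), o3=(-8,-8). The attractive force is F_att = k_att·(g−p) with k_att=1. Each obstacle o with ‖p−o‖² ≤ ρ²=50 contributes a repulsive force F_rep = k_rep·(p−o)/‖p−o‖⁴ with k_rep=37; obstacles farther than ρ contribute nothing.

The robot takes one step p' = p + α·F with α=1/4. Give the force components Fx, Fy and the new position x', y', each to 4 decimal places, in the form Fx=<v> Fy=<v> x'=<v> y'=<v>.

Fx=13.8720 Fy=-14.4879 x'=0.4680 y'=7.3780

F_att = 1·(g−p) = 1·(14,-15) = (14.0000,-15.0000)
o1: d²=61 > ρ²=50 → inactive
o2: d²=17 ≤ ρ²=50; F_rep = 37·(-1,4)/17² = (-0.1280,0.5121)
o3: d²=386 > ρ²=50 → inactive
F = F_att + ΣF_rep = (13.8720,-14.4879)
p' = p + 1/4·F = (0.4680,7.3780)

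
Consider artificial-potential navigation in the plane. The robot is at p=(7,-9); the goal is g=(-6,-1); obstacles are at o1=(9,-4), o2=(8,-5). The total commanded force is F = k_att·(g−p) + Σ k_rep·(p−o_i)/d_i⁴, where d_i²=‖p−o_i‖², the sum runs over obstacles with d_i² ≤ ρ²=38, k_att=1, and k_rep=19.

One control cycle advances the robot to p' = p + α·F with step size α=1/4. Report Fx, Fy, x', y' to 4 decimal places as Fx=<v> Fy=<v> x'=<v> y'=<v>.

Fx=-13.1109 Fy=7.6241 x'=3.7223 y'=-7.0940

F_att = 1·(g−p) = 1·(-13,8) = (-13.0000,8.0000)
o1: d²=29 ≤ ρ²=38; F_rep = 19·(-2,-5)/29² = (-0.0452,-0.1130)
o2: d²=17 ≤ ρ²=38; F_rep = 19·(-1,-4)/17² = (-0.0657,-0.2630)
F = F_att + ΣF_rep = (-13.1109,7.6241)
p' = p + 1/4·F = (3.7223,-7.0940)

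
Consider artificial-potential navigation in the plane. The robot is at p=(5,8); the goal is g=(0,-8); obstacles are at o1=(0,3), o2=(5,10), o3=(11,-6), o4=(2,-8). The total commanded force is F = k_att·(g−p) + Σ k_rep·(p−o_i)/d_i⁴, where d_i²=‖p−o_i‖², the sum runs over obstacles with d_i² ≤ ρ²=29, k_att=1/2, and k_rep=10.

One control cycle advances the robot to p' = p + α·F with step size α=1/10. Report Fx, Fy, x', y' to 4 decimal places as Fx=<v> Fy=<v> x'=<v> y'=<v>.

Fx=-2.5000 Fy=-9.2500 x'=4.7500 y'=7.0750

F_att = 1/2·(g−p) = 1/2·(-5,-16) = (-2.5000,-8.0000)
o1: d²=50 > ρ²=29 → inactive
o2: d²=4 ≤ ρ²=29; F_rep = 10·(0,-2)/4² = (0.0000,-1.2500)
o3: d²=232 > ρ²=29 → inactive
o4: d²=265 > ρ²=29 → inactive
F = F_att + ΣF_rep = (-2.5000,-9.2500)
p' = p + 1/10·F = (4.7500,7.0750)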